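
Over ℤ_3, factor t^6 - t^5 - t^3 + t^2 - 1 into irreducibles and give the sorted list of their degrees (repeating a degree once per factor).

1, 2, 3

Write f(t) = t^6 - t^5 - t^3 + t^2 - 1.
Roots in ℤ_3: f(0) = 2; f(1) = 2; f(2) = 0 → root.
Linear factors from roots: (t + 1).
Complete factorization: f(t) = (t + 1)·(t^2 + 1)·(t^3 + t^2 + t - 1).
Factor degrees with multiplicity: 1 + 2 + 3 = 6.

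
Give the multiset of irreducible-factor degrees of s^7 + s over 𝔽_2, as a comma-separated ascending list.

1, 1, 1, 2, 2

Write g(s) = s^7 + s.
Roots in 𝔽_2: g(0) = 0 → root; g(1) = 0 → root.
Linear factors from roots: (s), (s + 1).
Complete factorization: g(s) = (s)·(s + 1)^2·(s^2 + s + 1)^2.
Factor degrees with multiplicity: 1 + 1 + 1 + 2 + 2 = 7.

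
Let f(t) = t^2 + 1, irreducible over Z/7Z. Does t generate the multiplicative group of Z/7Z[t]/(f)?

No

|GF(7^2)^×| = 7^2 − 1 = 48. Prime factorization: 48 = 2^4·3.
f is primitive ⇔ t has order 48 in GF(7)[t]/(f), i.e. t^(48/q) ≠ 1 for each prime q | 48.
t^(24) mod f = 1
t^(16) mod f = 1
Since t^(24) = 1, the order of t divides 24 < 48; not primitive.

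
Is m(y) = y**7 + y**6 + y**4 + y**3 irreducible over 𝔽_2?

Check for roots in 𝔽_2: m(0) = 0 → root; m(1) = 0 → root.
m(0) = 0, so (y) divides m(y); m is reducible.

No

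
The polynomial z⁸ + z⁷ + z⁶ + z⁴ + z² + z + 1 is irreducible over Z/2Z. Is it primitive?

Write f(z) = z⁸ + z⁷ + z⁶ + z⁴ + z² + z + 1.
|GF(2^8)^×| = 2^8 − 1 = 255. Prime factorization: 255 = 3·5·17.
f is primitive ⇔ z has order 255 in GF(2)[z]/(f), i.e. z^(255/q) ≠ 1 for each prime q | 255.
z^(85) mod f = 1
z^(51) mod f = 1
z^(15) mod f = z⁷ + z⁴ + z³ + z² + z.
Since z^(85) = 1, the order of z divides 85 < 255; not primitive.

No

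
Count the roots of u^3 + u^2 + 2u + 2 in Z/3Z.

2

Write f(u) = u^3 + u^2 + 2u + 2.
Evaluate at each of the 3 elements of Z/3Z:
f(0) = 2; f(1) = 0 → root; f(2) = 0 → root.
Roots: {1, 2}.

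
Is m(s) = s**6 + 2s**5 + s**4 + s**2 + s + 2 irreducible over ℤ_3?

Yes

Check for roots in ℤ_3: m(0) = 2; m(1) = 2; m(2) = 2.
No roots, so no linear factors.
Monic irreducibles of degree 2 over GF(3): s**2 + 1, s**2 + s + 2, s**2 + 2s + 2.
None of them divide m (all give nonzero remainder).
Degree-3 irreducible divisors: test the 8 monic irreducibles of degree 3 over GF(3).
None of them divide m (all give nonzero remainder).
No irreducible factor of degree ≤ 3 exists, so m is irreducible over GF(3).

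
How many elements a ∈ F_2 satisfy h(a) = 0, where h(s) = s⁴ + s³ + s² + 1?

Evaluate at each of the 2 elements of F_2:
h(0) = 1; h(1) = 0 → root.
Roots: {1}.

1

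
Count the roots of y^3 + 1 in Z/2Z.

Write g(y) = y^3 + 1.
Evaluate at each of the 2 elements of Z/2Z:
g(0) = 1; g(1) = 0 → root.
Roots: {1}.

1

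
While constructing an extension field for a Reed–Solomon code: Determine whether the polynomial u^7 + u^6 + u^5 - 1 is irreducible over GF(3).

Write h(u) = u^7 + u^6 + u^5 - 1.
Check for roots in GF(3): h(0) = 2; h(1) = 2; h(2) = 1.
No roots, so no linear factors.
Monic irreducibles of degree 2 over GF(3): u^2 + 1, u^2 + u - 1, u^2 - u - 1.
None of them divide h (all give nonzero remainder).
Degree-3 irreducible divisors: test the 8 monic irreducibles of degree 3 over GF(3).
None of them divide h (all give nonzero remainder).
No irreducible factor of degree ≤ 3 exists, so h is irreducible over GF(3).

Yes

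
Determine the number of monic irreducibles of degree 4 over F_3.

18

The number of monic irreducibles of degree 4 over GF(3) is (1/4)·Σ_{d∣4} μ(4/d) 3^d.
Divisors of 4: 1, 2, 4; μ(4/d) for each: 0, -1, 1.
Σ = − 3^2 + 3^4 = 72.
N = 72/4 = 18.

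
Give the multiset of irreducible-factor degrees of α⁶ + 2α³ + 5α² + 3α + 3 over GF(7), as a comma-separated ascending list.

1, 1, 1, 3

Write g(α) = α⁶ + 2α³ + 5α² + 3α + 3.
Linear factors from roots: (α + 6), (α + 4), (α + 3).
Complete factorization: g(α) = (α + 3)·(α + 4)·(α + 6)·(α³ + α² + 3α + 5).
Factor degrees with multiplicity: 1 + 1 + 1 + 3 = 6.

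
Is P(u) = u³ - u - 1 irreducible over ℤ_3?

Yes

Check for roots in ℤ_3: P(0) = 2; P(1) = 2; P(2) = 2.
No roots. A degree-3 polynomial over a field with no linear factor is irreducible.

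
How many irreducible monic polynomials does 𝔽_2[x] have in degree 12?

335

Gauss's count: N_{2}(12) = (1/12) Σ_{d|12} μ(12/d)·2^d.
Divisors of 12: 1, 2, 3, 4, 6, 12; μ(12/d) for each: 0, 1, 0, -1, -1, 1.
Σ = 2^2 − 2^4 − 2^6 + 2^12 = 4020.
N = 4020/12 = 335.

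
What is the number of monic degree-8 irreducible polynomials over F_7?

720300

x^(7^8) − x is the product of all monic irreducibles of degree dividing 8; Möbius inversion gives N = (1/8) Σ μ(8/d)·7^d.
Divisors of 8: 1, 2, 4, 8; μ(8/d) for each: 0, 0, -1, 1.
Σ = − 7^4 + 7^8 = 5762400.
N = 5762400/8 = 720300.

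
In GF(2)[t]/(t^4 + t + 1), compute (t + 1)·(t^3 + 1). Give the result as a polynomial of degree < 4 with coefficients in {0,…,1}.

Multiply in GF(2)[t]: (t + 1)·(t^3 + 1) = t^4 + t^3 + t + 1.
Reduce using t^4 ≡ t + 1 (mod t^4 + t + 1).
Reduced: t^3.

t^3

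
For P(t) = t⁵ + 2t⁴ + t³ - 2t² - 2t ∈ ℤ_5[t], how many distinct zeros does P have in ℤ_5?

4

Evaluate at each of the 5 elements of ℤ_5:
P(0) = 0 → root; P(1) = 0 → root; P(2) = 0 → root; P(3) = 3; P(4) = 0 → root.
Roots: {0, 1, 2, 4}.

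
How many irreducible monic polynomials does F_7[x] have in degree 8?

720300

x^(7^8) − x is the product of all monic irreducibles of degree dividing 8; Möbius inversion gives N = (1/8) Σ μ(8/d)·7^d.
Divisors of 8: 1, 2, 4, 8; μ(8/d) for each: 0, 0, -1, 1.
Σ = − 7^4 + 7^8 = 5762400.
N = 5762400/8 = 720300.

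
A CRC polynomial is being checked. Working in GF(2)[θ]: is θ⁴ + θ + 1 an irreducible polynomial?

Write f(θ) = θ⁴ + θ + 1.
Check for roots in GF(2): f(0) = 1; f(1) = 1.
No roots, so no linear factors.
Monic irreducibles of degree 2 over GF(2): θ² + θ + 1.
None of them divide f (all give nonzero remainder).
No irreducible factor of degree ≤ 2 exists, so f is irreducible over GF(2).

Yes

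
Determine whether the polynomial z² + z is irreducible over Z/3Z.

Write m(z) = z² + z.
Check for roots in Z/3Z: m(0) = 0 → root; m(1) = 2; m(2) = 0 → root.
m(0) = 0, so (z) divides m(z); m is reducible.

No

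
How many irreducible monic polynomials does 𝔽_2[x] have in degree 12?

335

Gauss's count: N_{2}(12) = (1/12) Σ_{d|12} μ(12/d)·2^d.
Divisors of 12: 1, 2, 3, 4, 6, 12; μ(12/d) for each: 0, 1, 0, -1, -1, 1.
Σ = 2^2 − 2^4 − 2^6 + 2^12 = 4020.
N = 4020/12 = 335.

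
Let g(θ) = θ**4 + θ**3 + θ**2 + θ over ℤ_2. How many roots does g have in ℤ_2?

2

Evaluate at each of the 2 elements of ℤ_2:
g(0) = 0 → root; g(1) = 0 → root.
Roots: {0, 1}.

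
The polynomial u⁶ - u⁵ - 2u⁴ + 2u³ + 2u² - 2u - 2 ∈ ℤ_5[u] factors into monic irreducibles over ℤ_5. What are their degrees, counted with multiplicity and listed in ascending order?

Write f(u) = u⁶ - u⁵ - 2u⁴ + 2u³ + 2u² - 2u - 2.
Roots in ℤ_5: f(0) = 3; f(1) = 3; f(2) = 3; f(3) = 3; f(4) = 0 → root.
Linear factors from roots: (u + 1).
Complete factorization: f(u) = (u + 1)·(u² + u + 1)·(u³ + 2u² + 2u - 2).
Factor degrees with multiplicity: 1 + 2 + 3 = 6.

1, 2, 3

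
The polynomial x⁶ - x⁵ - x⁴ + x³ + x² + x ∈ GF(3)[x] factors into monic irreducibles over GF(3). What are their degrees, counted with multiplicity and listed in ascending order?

1, 1, 4

Write f(x) = x⁶ - x⁵ - x⁴ + x³ + x² + x.
Roots in GF(3): f(0) = 0 → root; f(1) = 2; f(2) = 0 → root.
Linear factors from roots: (x), (x + 1).
Complete factorization: f(x) = (x)·(x + 1)·(x⁴ + x³ + x² + 1).
Factor degrees with multiplicity: 1 + 1 + 4 = 6.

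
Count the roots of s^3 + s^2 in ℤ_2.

Write f(s) = s^3 + s^2.
Evaluate at each of the 2 elements of ℤ_2:
f(0) = 0 → root; f(1) = 0 → root.
Roots: {0, 1}.

2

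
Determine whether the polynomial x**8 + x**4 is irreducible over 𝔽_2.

Write f(x) = x**8 + x**4.
Check for roots in 𝔽_2: f(0) = 0 → root; f(1) = 0 → root.
f(0) = 0, so (x) divides f(x); f is reducible.

No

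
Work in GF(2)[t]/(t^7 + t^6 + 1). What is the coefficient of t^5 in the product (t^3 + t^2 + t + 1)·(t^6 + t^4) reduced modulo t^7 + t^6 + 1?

Multiply in GF(2)[t]: (t^3 + t^2 + t + 1)·(t^6 + t^4) = t^9 + t^8 + t^5 + t^4.
Reduce using t^7 ≡ t^6 + 1 (mod t^7 + t^6 + 1).
Reduced: t^5 + t^4 + t^2.

1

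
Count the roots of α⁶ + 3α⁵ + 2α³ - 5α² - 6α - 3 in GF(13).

2

Write h(α) = α⁶ + 3α⁵ + 2α³ - 5α² - 6α - 3.
Evaluate at each of the 13 elements of GF(13):
h(0) = 10; h(1) = 5; h(2) = 11; h(3) = 3; h(4) = 0 → root; h(5) = 2; h(6) = 10; h(7) = 12; h(8) = 0 → root; h(9) = 5; h(10) = 7; h(11) = 6; h(12) = 7.
Roots: {4, 8}.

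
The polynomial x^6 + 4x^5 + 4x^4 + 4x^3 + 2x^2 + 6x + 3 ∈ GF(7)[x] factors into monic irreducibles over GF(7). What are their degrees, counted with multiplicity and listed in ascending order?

2, 2, 2

Write h(x) = x^6 + 4x^5 + 4x^4 + 4x^3 + 2x^2 + 6x + 3.
Complete factorization: h(x) = (x^2 + 2)·(x^2 + 5x + 3)·(x^2 + 6x + 4).
Factor degrees with multiplicity: 2 + 2 + 2 = 6.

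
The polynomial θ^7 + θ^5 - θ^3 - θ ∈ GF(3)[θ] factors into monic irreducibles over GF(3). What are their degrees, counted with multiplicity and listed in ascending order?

Write f(θ) = θ^7 + θ^5 - θ^3 - θ.
Roots in GF(3): f(0) = 0 → root; f(1) = 0 → root; f(2) = 0 → root.
Linear factors from roots: (θ), (θ - 1), (θ + 1).
Complete factorization: f(θ) = (θ)·(θ + 1)·(θ - 1)·(θ^2 + 1)^2.
Factor degrees with multiplicity: 1 + 1 + 1 + 2 + 2 = 7.

1, 1, 1, 2, 2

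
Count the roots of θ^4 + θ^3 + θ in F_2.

Write f(θ) = θ^4 + θ^3 + θ.
Evaluate at each of the 2 elements of F_2:
f(0) = 0 → root; f(1) = 1.
Roots: {0}.

1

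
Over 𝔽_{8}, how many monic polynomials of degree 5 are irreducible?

Gauss's count: N_{8}(5) = (1/5) Σ_{d|5} μ(5/d)·8^d.
Divisors of 5: 1, 5; μ(5/d) for each: -1, 1.
Σ = − 8^1 + 8^5 = 32760.
N = 32760/5 = 6552.

6552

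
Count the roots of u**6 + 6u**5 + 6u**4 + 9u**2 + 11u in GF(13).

Write P(u) = u**6 + 6u**5 + 6u**4 + 9u**2 + 11u.
Evaluate at each of the 13 elements of GF(13):
P(0) = 0 → root; P(1) = 7; P(2) = 7; P(3) = 5; P(4) = 4; P(5) = 3; P(6) = 0 → root; P(7) = 0 → root; P(8) = 2; P(9) = 4; P(10) = 0 → root; P(11) = 8; P(12) = 12.
Roots: {0, 6, 7, 10}.

4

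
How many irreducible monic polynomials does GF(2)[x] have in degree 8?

30

x^(2^8) − x is the product of all monic irreducibles of degree dividing 8; Möbius inversion gives N = (1/8) Σ μ(8/d)·2^d.
Divisors of 8: 1, 2, 4, 8; μ(8/d) for each: 0, 0, -1, 1.
Σ = − 2^4 + 2^8 = 240.
N = 240/8 = 30.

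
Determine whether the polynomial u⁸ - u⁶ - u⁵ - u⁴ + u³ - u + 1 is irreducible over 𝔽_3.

Yes

Write h(u) = u⁸ - u⁶ - u⁵ - u⁴ + u³ - u + 1.
Check for roots in 𝔽_3: h(0) = 1; h(1) = 2; h(2) = 1.
No roots, so no linear factors.
Monic irreducibles of degree 2 over GF(3): u² + 1, u² + u - 1, u² - u - 1.
None of them divide h (all give nonzero remainder).
Degree-3 irreducible divisors: test the 8 monic irreducibles of degree 3 over GF(3).
None of them divide h (all give nonzero remainder).
Degree-4 irreducible divisors: test the 18 monic irreducibles of degree 4 over GF(3).
None of them divide h (all give nonzero remainder).
No irreducible factor of degree ≤ 4 exists, so h is irreducible over GF(3).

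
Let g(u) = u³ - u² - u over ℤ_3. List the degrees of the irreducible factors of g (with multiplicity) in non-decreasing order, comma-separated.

1, 2

Roots in ℤ_3: g(0) = 0 → root; g(1) = 2; g(2) = 2.
Linear factors from roots: (u).
Complete factorization: g(u) = (u)·(u² - u - 1).
Factor degrees with multiplicity: 1 + 2 = 3.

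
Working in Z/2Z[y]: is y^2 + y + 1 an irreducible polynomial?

Yes

Write P(y) = y^2 + y + 1.
Check for roots in Z/2Z: P(0) = 1; P(1) = 1.
No roots. A degree-2 polynomial over a field with no linear factor is irreducible.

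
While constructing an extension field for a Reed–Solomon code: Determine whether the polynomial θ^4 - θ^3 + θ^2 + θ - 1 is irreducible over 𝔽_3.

Yes

Write g(θ) = θ^4 - θ^3 + θ^2 + θ - 1.
Check for roots in 𝔽_3: g(0) = 2; g(1) = 1; g(2) = 1.
No roots, so no linear factors.
Monic irreducibles of degree 2 over GF(3): θ^2 + 1, θ^2 + θ - 1, θ^2 - θ - 1.
None of them divide g (all give nonzero remainder).
No irreducible factor of degree ≤ 2 exists, so g is irreducible over GF(3).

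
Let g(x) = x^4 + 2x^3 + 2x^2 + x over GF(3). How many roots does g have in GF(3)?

3

Evaluate at each of the 3 elements of GF(3):
g(0) = 0 → root; g(1) = 0 → root; g(2) = 0 → root.
Roots: {0, 1, 2}.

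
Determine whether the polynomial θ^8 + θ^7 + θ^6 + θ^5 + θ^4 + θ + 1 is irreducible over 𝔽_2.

Yes

Write g(θ) = θ^8 + θ^7 + θ^6 + θ^5 + θ^4 + θ + 1.
Check for roots in 𝔽_2: g(0) = 1; g(1) = 1.
No roots, so no linear factors.
Monic irreducibles of degree 2 over GF(2): θ^2 + θ + 1.
None of them divide g (all give nonzero remainder).
Monic irreducibles of degree 3 over GF(2): θ^3 + θ + 1, θ^3 + θ^2 + 1.
None of them divide g (all give nonzero remainder).
Monic irreducibles of degree 4 over GF(2): θ^4 + θ + 1, θ^4 + θ^3 + 1, θ^4 + θ^3 + θ^2 + θ + 1.
None of them divide g (all give nonzero remainder).
No irreducible factor of degree ≤ 4 exists, so g is irreducible over GF(2).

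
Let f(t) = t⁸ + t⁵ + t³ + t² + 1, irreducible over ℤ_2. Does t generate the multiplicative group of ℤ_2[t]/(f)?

Yes

|GF(2^8)^×| = 2^8 − 1 = 255. Prime factorization: 255 = 3·5·17.
f is primitive ⇔ t has order 255 in GF(2)[t]/(f), i.e. t^(255/q) ≠ 1 for each prime q | 255.
t^(85) mod f = t⁷ + t⁵ + t⁴ + t³ + t² + t.
t^(51) mod f = t⁷ + t⁶ + t⁴ + t³ + t².
t^(15) mod f = t⁷ + t⁶ + t⁵ + t².
None equal 1, so t has full order 255; f is primitive.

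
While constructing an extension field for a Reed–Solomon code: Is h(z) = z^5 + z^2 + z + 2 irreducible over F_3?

Yes

Check for roots in F_3: h(0) = 2; h(1) = 2; h(2) = 1.
No roots, so no linear factors.
Monic irreducibles of degree 2 over GF(3): z^2 + 1, z^2 + z + 2, z^2 + 2z + 2.
None of them divide h (all give nonzero remainder).
No irreducible factor of degree ≤ 2 exists, so h is irreducible over GF(3).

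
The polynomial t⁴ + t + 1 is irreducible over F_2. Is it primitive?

Yes

Write f(t) = t⁴ + t + 1.
|GF(2^4)^×| = 2^4 − 1 = 15. Prime factorization: 15 = 3·5.
f is primitive ⇔ t has order 15 in GF(2)[t]/(f), i.e. t^(15/q) ≠ 1 for each prime q | 15.
t^(5) mod f = t² + t.
t^(3) mod f = t³.
None equal 1, so t has full order 15; f is primitive.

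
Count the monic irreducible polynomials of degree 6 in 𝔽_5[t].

The number of monic irreducibles of degree 6 over GF(5) is (1/6)·Σ_{d∣6} μ(6/d) 5^d.
Divisors of 6: 1, 2, 3, 6; μ(6/d) for each: 1, -1, -1, 1.
Σ = 5^1 − 5^2 − 5^3 + 5^6 = 15480.
N = 15480/6 = 2580.

2580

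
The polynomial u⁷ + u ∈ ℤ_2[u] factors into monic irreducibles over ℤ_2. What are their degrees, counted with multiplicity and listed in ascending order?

Write h(u) = u⁷ + u.
Roots in ℤ_2: h(0) = 0 → root; h(1) = 0 → root.
Linear factors from roots: (u), (u + 1).
Complete factorization: h(u) = (u)·(u + 1)^2·(u² + u + 1)^2.
Factor degrees with multiplicity: 1 + 1 + 1 + 2 + 2 = 7.

1, 1, 1, 2, 2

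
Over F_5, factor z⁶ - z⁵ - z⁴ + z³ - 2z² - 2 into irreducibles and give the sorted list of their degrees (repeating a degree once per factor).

Write g(z) = z⁶ - z⁵ - z⁴ + z³ - 2z² - 2.
Roots in F_5: g(0) = 3; g(1) = 1; g(2) = 4; g(3) = 2; g(4) = 1.
Complete factorization: g(z) = (z² - 2z - 1)·(z⁴ + z³ + 2z² + z + 2).
Factor degrees with multiplicity: 2 + 4 = 6.

2, 4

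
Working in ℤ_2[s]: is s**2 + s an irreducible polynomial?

Write g(s) = s**2 + s.
Check for roots in ℤ_2: g(0) = 0 → root; g(1) = 0 → root.
g(0) = 0, so (s) divides g(s); g is reducible.

No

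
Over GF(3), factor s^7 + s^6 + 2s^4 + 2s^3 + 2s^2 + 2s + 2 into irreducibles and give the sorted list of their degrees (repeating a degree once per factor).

1, 1, 2, 3

Write f(s) = s^7 + s^6 + 2s^4 + 2s^3 + 2s^2 + 2s + 2.
Roots in GF(3): f(0) = 2; f(1) = 0 → root; f(2) = 2.
Linear factors from roots: (s + 2).
Complete factorization: f(s) = (s + 2)^2·(s^2 + s + 2)·(s^3 + 2s^2 + s + 1).
Factor degrees with multiplicity: 1 + 1 + 2 + 3 = 7.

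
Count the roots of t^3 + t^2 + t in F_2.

1

Write g(t) = t^3 + t^2 + t.
Evaluate at each of the 2 elements of F_2:
g(0) = 0 → root; g(1) = 1.
Roots: {0}.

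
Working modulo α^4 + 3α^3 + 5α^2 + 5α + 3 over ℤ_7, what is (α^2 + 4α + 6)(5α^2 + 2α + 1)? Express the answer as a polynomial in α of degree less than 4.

5α + 5

Multiply in ℤ_7[α]: (α^2 + 4α + 6)·(5α^2 + 2α + 1) = 5α^4 + α^3 + 4α^2 + 2α + 6.
Reduce using α^4 ≡ 4α^3 + 2α^2 + 2α + 4 (mod α^4 + 3α^3 + 5α^2 + 5α + 3).
Reduced: 5α + 5.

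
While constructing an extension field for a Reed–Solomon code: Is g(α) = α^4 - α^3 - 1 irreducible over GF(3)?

Check for roots in GF(3): g(0) = 2; g(1) = 2; g(2) = 1.
No roots, so no linear factors.
Monic irreducibles of degree 2 over GF(3): α^2 + 1, α^2 + α - 1, α^2 - α - 1.
None of them divide g (all give nonzero remainder).
No irreducible factor of degree ≤ 2 exists, so g is irreducible over GF(3).

Yes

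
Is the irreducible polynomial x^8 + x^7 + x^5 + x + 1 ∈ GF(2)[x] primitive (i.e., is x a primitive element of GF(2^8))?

Write f(x) = x^8 + x^7 + x^5 + x + 1.
|GF(2^8)^×| = 2^8 − 1 = 255. Prime factorization: 255 = 3·5·17.
f is primitive ⇔ x has order 255 in GF(2)[x]/(f), i.e. x^(255/q) ≠ 1 for each prime q | 255.
x^(85) mod f = 1
x^(51) mod f = x^6 + x^4 + x^3 + x.
x^(15) mod f = x^5 + x^4 + x^3.
Since x^(85) = 1, the order of x divides 85 < 255; not primitive.

No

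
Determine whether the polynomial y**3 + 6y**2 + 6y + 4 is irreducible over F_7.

Yes

Write m(y) = y**3 + 6y**2 + 6y + 4.
Check for roots in F_7: m(0) = 4; m(1) = 3; m(2) = 6; m(3) = 5; m(4) = 6; m(5) = 1; m(6) = 3.
No roots. A degree-3 polynomial over a field with no linear factor is irreducible.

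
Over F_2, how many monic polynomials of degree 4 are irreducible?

By the necklace-counting formula, N_2(4) = (1/4) Σ_{d|4} μ(4/d)·2^d.
Divisors of 4: 1, 2, 4; μ(4/d) for each: 0, -1, 1.
Σ = − 2^2 + 2^4 = 12.
N = 12/4 = 3.

3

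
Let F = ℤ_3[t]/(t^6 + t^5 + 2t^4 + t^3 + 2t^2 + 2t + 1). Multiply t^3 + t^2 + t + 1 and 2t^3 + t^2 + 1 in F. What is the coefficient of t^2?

1

Multiply in ℤ_3[t]: (t^3 + t^2 + t + 1)·(2t^3 + t^2 + 1) = 2t^6 + t^3 + 2t^2 + t + 1.
Reduce using t^6 ≡ 2t^5 + t^4 + 2t^3 + t^2 + t + 2 (mod t^6 + t^5 + 2t^4 + t^3 + 2t^2 + 2t + 1).
Reduced: t^5 + 2t^4 + 2t^3 + t^2 + 2.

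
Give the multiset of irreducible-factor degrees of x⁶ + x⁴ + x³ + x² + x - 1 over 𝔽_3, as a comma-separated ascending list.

1, 2, 3

Write f(x) = x⁶ + x⁴ + x³ + x² + x - 1.
Roots in 𝔽_3: f(0) = 2; f(1) = 1; f(2) = 0 → root.
Linear factors from roots: (x + 1).
Complete factorization: f(x) = (x + 1)·(x² + x - 1)·(x³ + x² - x + 1).
Factor degrees with multiplicity: 1 + 2 + 3 = 6.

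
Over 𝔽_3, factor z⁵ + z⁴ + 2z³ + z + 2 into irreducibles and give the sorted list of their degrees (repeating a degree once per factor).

Write g(z) = z⁵ + z⁴ + 2z³ + z + 2.
Roots in 𝔽_3: g(0) = 2; g(1) = 1; g(2) = 2.
Complete factorization: g(z) = (z² + 1)·(z³ + z² + z + 2).
Factor degrees with multiplicity: 2 + 3 = 5.

2, 3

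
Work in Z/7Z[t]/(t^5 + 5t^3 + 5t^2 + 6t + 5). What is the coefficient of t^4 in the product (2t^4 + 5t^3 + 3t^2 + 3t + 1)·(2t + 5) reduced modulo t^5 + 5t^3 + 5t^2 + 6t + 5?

Multiply in Z/7Z[t]: (2t^4 + 5t^3 + 3t^2 + 3t + 1)·(2t + 5) = 4t^5 + 6t^4 + 3t^3 + 3t + 5.
Reduce using t^5 ≡ 2t^3 + 2t^2 + t + 2 (mod t^5 + 5t^3 + 5t^2 + 6t + 5).
Reduced: 6t^4 + 4t^3 + t^2 + 6.

6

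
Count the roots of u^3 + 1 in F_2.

Write P(u) = u^3 + 1.
Evaluate at each of the 2 elements of F_2:
P(0) = 1; P(1) = 0 → root.
Roots: {1}.

1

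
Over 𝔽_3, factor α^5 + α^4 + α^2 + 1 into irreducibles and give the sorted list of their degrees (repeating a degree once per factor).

5

Write f(α) = α^5 + α^4 + α^2 + 1.
Roots in 𝔽_3: f(0) = 1; f(1) = 1; f(2) = 2.
Complete factorization: f(α) = (α^5 + α^4 + α^2 + 1).
Factor degrees with multiplicity: 5 = 5.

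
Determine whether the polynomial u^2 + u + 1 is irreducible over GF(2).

Yes

Write h(u) = u^2 + u + 1.
Check for roots in GF(2): h(0) = 1; h(1) = 1.
No roots. A degree-2 polynomial over a field with no linear factor is irreducible.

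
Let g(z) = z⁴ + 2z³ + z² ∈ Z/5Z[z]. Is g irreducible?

Check for roots in Z/5Z: g(0) = 0 → root; g(1) = 4; g(2) = 1; g(3) = 4; g(4) = 0 → root.
g(0) = 0, so (z) divides g(z); g is reducible.

No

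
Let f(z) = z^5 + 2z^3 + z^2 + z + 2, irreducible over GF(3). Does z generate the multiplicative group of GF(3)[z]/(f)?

No

|GF(3^5)^×| = 3^5 − 1 = 242. Prime factorization: 242 = 2·11^2.
f is primitive ⇔ z has order 242 in GF(3)[z]/(f), i.e. z^(242/q) ≠ 1 for each prime q | 242.
z^(121) mod f = 1
z^(22) mod f = 2z^3 + z^2.
Since z^(121) = 1, the order of z divides 121 < 242; not primitive.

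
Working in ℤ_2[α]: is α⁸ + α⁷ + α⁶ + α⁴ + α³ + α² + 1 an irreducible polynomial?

Yes

Write g(α) = α⁸ + α⁷ + α⁶ + α⁴ + α³ + α² + 1.
Check for roots in ℤ_2: g(0) = 1; g(1) = 1.
No roots, so no linear factors.
Monic irreducibles of degree 2 over GF(2): α² + α + 1.
None of them divide g (all give nonzero remainder).
Monic irreducibles of degree 3 over GF(2): α³ + α + 1, α³ + α² + 1.
None of them divide g (all give nonzero remainder).
Monic irreducibles of degree 4 over GF(2): α⁴ + α + 1, α⁴ + α³ + 1, α⁴ + α³ + α² + α + 1.
None of them divide g (all give nonzero remainder).
No irreducible factor of degree ≤ 4 exists, so g is irreducible over GF(2).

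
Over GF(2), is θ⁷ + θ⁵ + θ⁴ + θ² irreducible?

No

Write f(θ) = θ⁷ + θ⁵ + θ⁴ + θ².
Check for roots in GF(2): f(0) = 0 → root; f(1) = 0 → root.
f(0) = 0, so (θ) divides f(θ); f is reducible.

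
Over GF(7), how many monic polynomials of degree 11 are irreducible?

179756976

x^(7^11) − x is the product of all monic irreducibles of degree dividing 11; Möbius inversion gives N = (1/11) Σ μ(11/d)·7^d.
Divisors of 11: 1, 11; μ(11/d) for each: -1, 1.
Σ = − 7^1 + 7^11 = 1977326736.
N = 1977326736/11 = 179756976.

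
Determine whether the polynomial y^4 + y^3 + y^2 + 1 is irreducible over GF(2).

No

Write m(y) = y^4 + y^3 + y^2 + 1.
Check for roots in GF(2): m(0) = 1; m(1) = 0 → root.
m(1) = 0, so (y − 1) divides m(y); m is reducible.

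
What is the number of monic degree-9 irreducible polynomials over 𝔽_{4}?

29120

The number of monic irreducibles of degree 9 over GF(4) is (1/9)·Σ_{d∣9} μ(9/d) 4^d.
Divisors of 9: 1, 3, 9; μ(9/d) for each: 0, -1, 1.
Σ = − 4^3 + 4^9 = 262080.
N = 262080/9 = 29120.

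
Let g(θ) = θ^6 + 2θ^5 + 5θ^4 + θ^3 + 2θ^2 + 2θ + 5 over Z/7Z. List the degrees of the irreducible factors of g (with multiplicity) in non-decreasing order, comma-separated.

Complete factorization: g(θ) = (θ^2 + 2θ + 2)·(θ^4 + 3θ^2 + 2θ + 6).
Factor degrees with multiplicity: 2 + 4 = 6.

2, 4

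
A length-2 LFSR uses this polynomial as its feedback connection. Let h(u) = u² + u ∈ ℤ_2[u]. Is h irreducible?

Check for roots in ℤ_2: h(0) = 0 → root; h(1) = 0 → root.
h(0) = 0, so (u) divides h(u); h is reducible.

No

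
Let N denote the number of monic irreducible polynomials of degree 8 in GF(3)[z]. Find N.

810

Gauss's count: N_{3}(8) = (1/8) Σ_{d|8} μ(8/d)·3^d.
Divisors of 8: 1, 2, 4, 8; μ(8/d) for each: 0, 0, -1, 1.
Σ = − 3^4 + 3^8 = 6480.
N = 6480/8 = 810.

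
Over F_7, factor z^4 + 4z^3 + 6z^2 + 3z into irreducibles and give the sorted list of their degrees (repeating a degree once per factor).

1, 1, 1, 1

Write h(z) = z^4 + 4z^3 + 6z^2 + 3z.
Linear factors from roots: (z), (z + 6), (z + 4), (z + 1).
Complete factorization: h(z) = (z)·(z + 1)·(z + 4)·(z + 6).
Factor degrees with multiplicity: 1 + 1 + 1 + 1 = 4.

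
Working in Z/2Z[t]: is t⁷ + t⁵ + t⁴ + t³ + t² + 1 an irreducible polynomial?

No

Write g(t) = t⁷ + t⁵ + t⁴ + t³ + t² + 1.
Check for roots in Z/2Z: g(0) = 1; g(1) = 0 → root.
g(1) = 0, so (t − 1) divides g(t); g is reducible.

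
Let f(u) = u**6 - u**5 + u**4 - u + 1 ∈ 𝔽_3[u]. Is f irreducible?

Check for roots in 𝔽_3: f(0) = 1; f(1) = 1; f(2) = 2.
No roots, so no linear factors.
Monic irreducibles of degree 2 over GF(3): u**2 + 1, u**2 + u - 1, u**2 - u - 1.
None of them divide f (all give nonzero remainder).
Degree-3 irreducible divisors: test the 8 monic irreducibles of degree 3 over GF(3).
None of them divide f (all give nonzero remainder).
No irreducible factor of degree ≤ 3 exists, so f is irreducible over GF(3).

Yes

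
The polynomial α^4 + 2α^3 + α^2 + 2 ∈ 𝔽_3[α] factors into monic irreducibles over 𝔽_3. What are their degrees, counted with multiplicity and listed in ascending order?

1, 1, 2

Write h(α) = α^4 + 2α^3 + α^2 + 2.
Roots in 𝔽_3: h(0) = 2; h(1) = 0 → root; h(2) = 2.
Linear factors from roots: (α + 2).
Complete factorization: h(α) = (α + 2)^2·(α^2 + α + 2).
Factor degrees with multiplicity: 1 + 1 + 2 = 4.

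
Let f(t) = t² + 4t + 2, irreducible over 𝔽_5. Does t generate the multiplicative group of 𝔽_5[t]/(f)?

|GF(5^2)^×| = 5^2 − 1 = 24. Prime factorization: 24 = 2^3·3.
f is primitive ⇔ t has order 24 in GF(5)[t]/(f), i.e. t^(24/q) ≠ 1 for each prime q | 24.
t^(12) mod f = 4.
t^(8) mod f = 2t + 1.
None equal 1, so t has full order 24; f is primitive.

Yes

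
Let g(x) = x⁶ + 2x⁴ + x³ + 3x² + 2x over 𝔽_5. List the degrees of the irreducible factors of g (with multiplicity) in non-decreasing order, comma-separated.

1, 1, 4

Roots in 𝔽_5: g(0) = 0 → root; g(1) = 4; g(2) = 0 → root; g(3) = 1; g(4) = 3.
Linear factors from roots: (x), (x + 3).
Complete factorization: g(x) = (x)·(x + 3)·(x⁴ + 2x³ + x² + 3x + 4).
Factor degrees with multiplicity: 1 + 1 + 4 = 6.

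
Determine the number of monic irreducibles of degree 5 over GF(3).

By the necklace-counting formula, N_3(5) = (1/5) Σ_{d|5} μ(5/d)·3^d.
Divisors of 5: 1, 5; μ(5/d) for each: -1, 1.
Σ = − 3^1 + 3^5 = 240.
N = 240/5 = 48.

48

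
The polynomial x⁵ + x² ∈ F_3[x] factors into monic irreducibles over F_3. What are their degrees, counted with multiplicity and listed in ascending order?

1, 1, 1, 1, 1

Write f(x) = x⁵ + x².
Roots in F_3: f(0) = 0 → root; f(1) = 2; f(2) = 0 → root.
Linear factors from roots: (x), (x + 1).
Complete factorization: f(x) = (x)^2·(x + 1)^3.
Factor degrees with multiplicity: 1 + 1 + 1 + 1 + 1 = 5.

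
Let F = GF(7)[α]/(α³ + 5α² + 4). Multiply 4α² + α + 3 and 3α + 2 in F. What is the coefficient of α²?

Multiply in GF(7)[α]: (4α² + α + 3)·(3α + 2) = 5α³ + 4α² + 4α + 6.
Reduce using α³ ≡ 2α² + 3 (mod α³ + 5α² + 4).
Reduced: 4α.

0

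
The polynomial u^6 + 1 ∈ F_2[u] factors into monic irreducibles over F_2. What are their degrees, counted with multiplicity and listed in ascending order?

Write h(u) = u^6 + 1.
Roots in F_2: h(0) = 1; h(1) = 0 → root.
Linear factors from roots: (u + 1).
Complete factorization: h(u) = (u + 1)^2·(u^2 + u + 1)^2.
Factor degrees with multiplicity: 1 + 1 + 2 + 2 = 6.

1, 1, 2, 2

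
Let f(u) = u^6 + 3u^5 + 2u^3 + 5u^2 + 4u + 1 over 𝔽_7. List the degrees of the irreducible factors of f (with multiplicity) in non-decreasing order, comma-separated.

1, 1, 1, 3

Linear factors from roots: (u + 2).
Complete factorization: f(u) = (u + 2)^3·(u^3 + 4u^2 + 6u + 1).
Factor degrees with multiplicity: 1 + 1 + 1 + 3 = 6.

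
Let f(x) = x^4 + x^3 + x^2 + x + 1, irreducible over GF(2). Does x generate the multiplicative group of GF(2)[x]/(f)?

|GF(2^4)^×| = 2^4 − 1 = 15. Prime factorization: 15 = 3·5.
f is primitive ⇔ x has order 15 in GF(2)[x]/(f), i.e. x^(15/q) ≠ 1 for each prime q | 15.
x^(5) mod f = 1
x^(3) mod f = x^3.
Since x^(5) = 1, the order of x divides 5 < 15; not primitive.

No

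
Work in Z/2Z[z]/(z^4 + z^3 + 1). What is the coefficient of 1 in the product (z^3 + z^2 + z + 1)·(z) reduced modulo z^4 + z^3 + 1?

Multiply in Z/2Z[z]: (z^3 + z^2 + z + 1)·(z) = z^4 + z^3 + z^2 + z.
Reduce using z^4 ≡ z^3 + 1 (mod z^4 + z^3 + 1).
Reduced: z^2 + z + 1.

1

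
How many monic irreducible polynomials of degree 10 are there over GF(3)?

5880

Gauss's count: N_{3}(10) = (1/10) Σ_{d|10} μ(10/d)·3^d.
Divisors of 10: 1, 2, 5, 10; μ(10/d) for each: 1, -1, -1, 1.
Σ = 3^1 − 3^2 − 3^5 + 3^10 = 58800.
N = 58800/10 = 5880.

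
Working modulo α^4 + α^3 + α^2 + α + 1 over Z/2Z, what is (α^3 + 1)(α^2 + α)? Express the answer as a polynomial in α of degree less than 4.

α^3

Multiply in Z/2Z[α]: (α^3 + 1)·(α^2 + α) = α^5 + α^4 + α^2 + α.
Reduce using α^4 ≡ α^3 + α^2 + α + 1 (mod α^4 + α^3 + α^2 + α + 1).
Reduced: α^3.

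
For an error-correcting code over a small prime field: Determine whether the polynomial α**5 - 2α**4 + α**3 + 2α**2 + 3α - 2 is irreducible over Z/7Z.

No

Write f(α) = α**5 - 2α**4 + α**3 + 2α**2 + 3α - 2.
Check for roots in Z/7Z: f(0) = 5; f(1) = 3; f(2) = 6; f(3) = 0 → root; f(4) = 2; f(5) = 5; f(6) = 0 → root.
f(3) = 0, so (α − 3) divides f(α); f is reducible.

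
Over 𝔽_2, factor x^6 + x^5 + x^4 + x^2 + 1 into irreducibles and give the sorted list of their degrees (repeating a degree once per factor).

6

Write g(x) = x^6 + x^5 + x^4 + x^2 + 1.
Roots in 𝔽_2: g(0) = 1; g(1) = 1.
Complete factorization: g(x) = (x^6 + x^5 + x^4 + x^2 + 1).
Factor degrees with multiplicity: 6 = 6.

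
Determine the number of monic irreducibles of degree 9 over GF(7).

4483696

By the necklace-counting formula, N_7(9) = (1/9) Σ_{d|9} μ(9/d)·7^d.
Divisors of 9: 1, 3, 9; μ(9/d) for each: 0, -1, 1.
Σ = − 7^3 + 7^9 = 40353264.
N = 40353264/9 = 4483696.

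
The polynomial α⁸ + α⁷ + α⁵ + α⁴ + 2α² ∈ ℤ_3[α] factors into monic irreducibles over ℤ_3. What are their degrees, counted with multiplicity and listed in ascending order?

1, 1, 1, 2, 3

Write f(α) = α⁸ + α⁷ + α⁵ + α⁴ + 2α².
Roots in ℤ_3: f(0) = 0 → root; f(1) = 0 → root; f(2) = 2.
Linear factors from roots: (α), (α + 2).
Complete factorization: f(α) = (α + 2)·(α)^2·(α² + 1)·(α³ + 2α² + α + 1).
Factor degrees with multiplicity: 1 + 1 + 1 + 2 + 3 = 8.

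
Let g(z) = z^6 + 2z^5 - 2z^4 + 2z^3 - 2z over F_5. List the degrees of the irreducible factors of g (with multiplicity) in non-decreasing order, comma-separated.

Roots in F_5: g(0) = 0 → root; g(1) = 1; g(2) = 3; g(3) = 1; g(4) = 2.
Linear factors from roots: (z).
Complete factorization: g(z) = (z)·(z^2 - 2)·(z^3 + 2z^2 + 1).
Factor degrees with multiplicity: 1 + 2 + 3 = 6.

1, 2, 3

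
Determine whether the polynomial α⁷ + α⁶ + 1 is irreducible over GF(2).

Yes

Write g(α) = α⁷ + α⁶ + 1.
Check for roots in GF(2): g(0) = 1; g(1) = 1.
No roots, so no linear factors.
Monic irreducibles of degree 2 over GF(2): α² + α + 1.
None of them divide g (all give nonzero remainder).
Monic irreducibles of degree 3 over GF(2): α³ + α + 1, α³ + α² + 1.
None of them divide g (all give nonzero remainder).
No irreducible factor of degree ≤ 3 exists, so g is irreducible over GF(2).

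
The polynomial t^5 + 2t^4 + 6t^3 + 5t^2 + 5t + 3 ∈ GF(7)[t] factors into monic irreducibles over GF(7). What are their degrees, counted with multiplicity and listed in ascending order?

1, 1, 1, 2

Write h(t) = t^5 + 2t^4 + 6t^3 + 5t^2 + 5t + 3.
Linear factors from roots: (t + 4), (t + 3), (t + 2).
Complete factorization: h(t) = (t + 2)·(t + 3)·(t + 4)·(t^2 + 1).
Factor degrees with multiplicity: 1 + 1 + 1 + 2 = 5.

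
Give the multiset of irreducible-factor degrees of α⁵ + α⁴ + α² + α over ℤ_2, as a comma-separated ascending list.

1, 1, 1, 2

Write g(α) = α⁵ + α⁴ + α² + α.
Roots in ℤ_2: g(0) = 0 → root; g(1) = 0 → root.
Linear factors from roots: (α), (α + 1).
Complete factorization: g(α) = (α)·(α + 1)^2·(α² + α + 1).
Factor degrees with multiplicity: 1 + 1 + 1 + 2 = 5.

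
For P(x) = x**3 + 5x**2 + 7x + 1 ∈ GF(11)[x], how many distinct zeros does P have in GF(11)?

Evaluate at each of the 11 elements of GF(11):
P(0) = 1; P(1) = 3; P(2) = 10; P(3) = 6; P(4) = 8; P(5) = 0 → root; P(6) = 10; P(7) = 0 → root; P(8) = 9; P(9) = 10; P(10) = 9.
Roots: {5, 7}.

2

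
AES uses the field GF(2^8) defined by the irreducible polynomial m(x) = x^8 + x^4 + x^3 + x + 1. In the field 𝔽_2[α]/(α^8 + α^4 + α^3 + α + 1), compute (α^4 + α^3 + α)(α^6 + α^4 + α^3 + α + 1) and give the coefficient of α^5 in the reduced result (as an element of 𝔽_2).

0

Multiply in 𝔽_2[α]: (α^4 + α^3 + α)·(α^6 + α^4 + α^3 + α + 1) = α^10 + α^9 + α^8 + α^7 + α^6 + α^4 + α^3 + α^2 + α.
Reduce using α^8 ≡ α^4 + α^3 + α + 1 (mod α^8 + α^4 + α^3 + α + 1).
Reduced: α^7 + α^4 + α^3 + α^2 + α + 1.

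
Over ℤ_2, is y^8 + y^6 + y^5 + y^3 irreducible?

Write g(y) = y^8 + y^6 + y^5 + y^3.
Check for roots in ℤ_2: g(0) = 0 → root; g(1) = 0 → root.
g(0) = 0, so (y) divides g(y); g is reducible.

No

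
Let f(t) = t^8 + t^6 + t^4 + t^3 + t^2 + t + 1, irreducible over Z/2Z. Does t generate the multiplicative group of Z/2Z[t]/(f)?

|GF(2^8)^×| = 2^8 − 1 = 255. Prime factorization: 255 = 3·5·17.
f is primitive ⇔ t has order 255 in GF(2)[t]/(f), i.e. t^(255/q) ≠ 1 for each prime q | 255.
t^(85) mod f = t^4 + t^3 + t.
t^(51) mod f = t^6 + t^3.
t^(15) mod f = t^6 + t + 1.
None equal 1, so t has full order 255; f is primitive.

Yes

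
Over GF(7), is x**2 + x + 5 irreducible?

Write g(x) = x**2 + x + 5.
Check for roots in GF(7): g(0) = 5; g(1) = 0 → root; g(2) = 4; g(3) = 3; g(4) = 4; g(5) = 0 → root; g(6) = 5.
g(1) = 0, so (x − 1) divides g(x); g is reducible.

No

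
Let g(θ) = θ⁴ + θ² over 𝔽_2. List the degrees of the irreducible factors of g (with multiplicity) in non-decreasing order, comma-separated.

1, 1, 1, 1

Roots in 𝔽_2: g(0) = 0 → root; g(1) = 0 → root.
Linear factors from roots: (θ), (θ + 1).
Complete factorization: g(θ) = (θ)^2·(θ + 1)^2.
Factor degrees with multiplicity: 1 + 1 + 1 + 1 = 4.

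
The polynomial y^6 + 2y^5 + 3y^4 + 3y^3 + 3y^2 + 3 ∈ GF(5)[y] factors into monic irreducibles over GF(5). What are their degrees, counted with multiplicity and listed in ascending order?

1, 1, 1, 1, 2

Write h(y) = y^6 + 2y^5 + 3y^4 + 3y^3 + 3y^2 + 3.
Roots in GF(5): h(0) = 3; h(1) = 0 → root; h(2) = 0 → root; h(3) = 4; h(4) = 0 → root.
Linear factors from roots: (y + 4), (y + 3), (y + 1).
Complete factorization: h(y) = (y + 3)·(y + 4)·(y + 1)^2·(y^2 + 3y + 4).
Factor degrees with multiplicity: 1 + 1 + 1 + 1 + 2 = 6.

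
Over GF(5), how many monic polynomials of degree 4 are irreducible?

Gauss's count: N_{5}(4) = (1/4) Σ_{d|4} μ(4/d)·5^d.
Divisors of 4: 1, 2, 4; μ(4/d) for each: 0, -1, 1.
Σ = − 5^2 + 5^4 = 600.
N = 600/4 = 150.

150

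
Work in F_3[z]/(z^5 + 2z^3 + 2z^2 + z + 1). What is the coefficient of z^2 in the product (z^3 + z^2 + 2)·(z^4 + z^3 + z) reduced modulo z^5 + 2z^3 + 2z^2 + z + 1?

Multiply in F_3[z]: (z^3 + z^2 + 2)·(z^4 + z^3 + z) = z^7 + 2z^6 + z^5 + 2z.
Reduce using z^5 ≡ z^3 + z^2 + 2z + 2 (mod z^5 + 2z^3 + 2z^2 + z + 1).
Reduced: 2z^2 + z + 1.

2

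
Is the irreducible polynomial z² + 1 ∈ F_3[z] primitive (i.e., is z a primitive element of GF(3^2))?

No

Write f(z) = z² + 1.
|GF(3^2)^×| = 3^2 − 1 = 8. Prime factorization: 8 = 2^3.
f is primitive ⇔ z has order 8 in GF(3)[z]/(f), i.e. z^(8/q) ≠ 1 for each prime q | 8.
z^(4) mod f = 1
Since z^(4) = 1, the order of z divides 4 < 8; not primitive.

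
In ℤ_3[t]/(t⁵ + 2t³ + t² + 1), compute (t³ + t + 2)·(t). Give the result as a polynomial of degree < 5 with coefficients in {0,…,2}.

Multiply in ℤ_3[t]: (t³ + t + 2)·(t) = t⁴ + t² + 2t.
Reduced: t⁴ + t² + 2t.

t^4 + t^2 + 2t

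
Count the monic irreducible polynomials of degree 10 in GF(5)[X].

By the necklace-counting formula, N_5(10) = (1/10) Σ_{d|10} μ(10/d)·5^d.
Divisors of 10: 1, 2, 5, 10; μ(10/d) for each: 1, -1, -1, 1.
Σ = 5^1 − 5^2 − 5^5 + 5^10 = 9762480.
N = 9762480/10 = 976248.

976248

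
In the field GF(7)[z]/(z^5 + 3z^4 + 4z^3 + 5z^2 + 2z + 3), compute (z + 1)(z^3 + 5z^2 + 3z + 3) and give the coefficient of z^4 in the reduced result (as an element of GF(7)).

Multiply in GF(7)[z]: (z + 1)·(z^3 + 5z^2 + 3z + 3) = z^4 + 6z^3 + z^2 + 6z + 3.
Reduced: z^4 + 6z^3 + z^2 + 6z + 3.

1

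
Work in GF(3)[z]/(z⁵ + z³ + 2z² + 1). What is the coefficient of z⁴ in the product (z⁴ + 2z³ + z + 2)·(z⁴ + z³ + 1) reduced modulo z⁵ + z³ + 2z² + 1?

Multiply in GF(3)[z]: (z⁴ + 2z³ + z + 2)·(z⁴ + z³ + 1) = z⁸ + 2z⁶ + z⁵ + z⁴ + z³ + z + 2.
Reduce using z⁵ ≡ 2z³ + z² + 2 (mod z⁵ + z³ + 2z² + 1).
Reduced: 2z³ + 2z².

0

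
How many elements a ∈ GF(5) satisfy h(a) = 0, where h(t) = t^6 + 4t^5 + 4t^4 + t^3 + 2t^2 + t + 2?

Evaluate at each of the 5 elements of GF(5):
h(0) = 2; h(1) = 0 → root; h(2) = 1; h(3) = 0 → root; h(4) = 3.
Roots: {1, 3}.

2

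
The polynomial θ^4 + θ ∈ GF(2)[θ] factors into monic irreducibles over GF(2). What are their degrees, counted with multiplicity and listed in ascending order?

1, 1, 2

Write f(θ) = θ^4 + θ.
Roots in GF(2): f(0) = 0 → root; f(1) = 0 → root.
Linear factors from roots: (θ), (θ + 1).
Complete factorization: f(θ) = (θ)·(θ + 1)·(θ^2 + θ + 1).
Factor degrees with multiplicity: 1 + 1 + 2 = 4.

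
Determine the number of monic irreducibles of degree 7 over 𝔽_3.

312

x^(3^7) − x is the product of all monic irreducibles of degree dividing 7; Möbius inversion gives N = (1/7) Σ μ(7/d)·3^d.
Divisors of 7: 1, 7; μ(7/d) for each: -1, 1.
Σ = − 3^1 + 3^7 = 2184.
N = 2184/7 = 312.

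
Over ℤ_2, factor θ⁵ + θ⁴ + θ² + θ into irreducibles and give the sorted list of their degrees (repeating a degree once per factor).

1, 1, 1, 2

Write h(θ) = θ⁵ + θ⁴ + θ² + θ.
Roots in ℤ_2: h(0) = 0 → root; h(1) = 0 → root.
Linear factors from roots: (θ), (θ + 1).
Complete factorization: h(θ) = (θ)·(θ + 1)^2·(θ² + θ + 1).
Factor degrees with multiplicity: 1 + 1 + 1 + 2 = 5.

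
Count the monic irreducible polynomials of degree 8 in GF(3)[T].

810

Gauss's count: N_{3}(8) = (1/8) Σ_{d|8} μ(8/d)·3^d.
Divisors of 8: 1, 2, 4, 8; μ(8/d) for each: 0, 0, -1, 1.
Σ = − 3^4 + 3^8 = 6480.
N = 6480/8 = 810.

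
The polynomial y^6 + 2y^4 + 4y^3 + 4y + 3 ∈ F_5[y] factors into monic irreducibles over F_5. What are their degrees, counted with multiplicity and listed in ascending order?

Write h(y) = y^6 + 2y^4 + 4y^3 + 4y + 3.
Roots in F_5: h(0) = 3; h(1) = 4; h(2) = 4; h(3) = 4; h(4) = 3.
Complete factorization: h(y) = (y^6 + 2y^4 + 4y^3 + 4y + 3).
Factor degrees with multiplicity: 6 = 6.

6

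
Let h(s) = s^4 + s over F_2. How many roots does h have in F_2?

2

Evaluate at each of the 2 elements of F_2:
h(0) = 0 → root; h(1) = 0 → root.
Roots: {0, 1}.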